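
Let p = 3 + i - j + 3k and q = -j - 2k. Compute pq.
5 + 5i - j - 7k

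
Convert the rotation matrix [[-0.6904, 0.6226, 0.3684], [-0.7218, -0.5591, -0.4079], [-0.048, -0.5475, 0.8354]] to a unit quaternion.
-0.3827 + 0.0912i - 0.272j + 0.8782k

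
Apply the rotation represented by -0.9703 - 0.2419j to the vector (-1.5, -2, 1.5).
(-0.62, -2, 2.029)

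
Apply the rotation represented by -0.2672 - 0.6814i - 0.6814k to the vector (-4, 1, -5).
(-5.293, -0.493, -3.707)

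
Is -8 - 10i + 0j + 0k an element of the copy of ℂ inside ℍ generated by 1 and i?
Yes. The quaternion -8 - 10i has j- and k-coefficients y = z = 0, so it lies in the complex subalgebra spanned by 1 and i.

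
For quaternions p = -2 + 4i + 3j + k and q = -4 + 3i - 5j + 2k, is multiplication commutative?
No: pq = 9 - 11i - 7j - 37k ≠ 9 - 33i + 3j + 21k = qp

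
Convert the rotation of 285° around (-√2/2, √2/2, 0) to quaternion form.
-0.7934 - 0.4305i + 0.4305j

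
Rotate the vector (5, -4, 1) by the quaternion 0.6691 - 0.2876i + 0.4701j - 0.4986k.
(-0.367, -6.122, 2.096)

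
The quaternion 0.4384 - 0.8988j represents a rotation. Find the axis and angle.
axis = (0, -1, 0), θ = 128°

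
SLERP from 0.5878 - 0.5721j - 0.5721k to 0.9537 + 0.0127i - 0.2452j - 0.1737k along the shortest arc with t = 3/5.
0.8479 + 0.008i - 0.3966j - 0.3517k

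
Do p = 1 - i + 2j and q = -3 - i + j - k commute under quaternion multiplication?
No: pq = -6 - 6j ≠ -6 + 4i - 4j - 2k = qp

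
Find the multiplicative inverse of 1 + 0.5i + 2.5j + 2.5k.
0.0727 - 0.0364i - 0.1818j - 0.1818k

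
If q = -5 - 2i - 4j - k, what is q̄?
-5 + 2i + 4j + k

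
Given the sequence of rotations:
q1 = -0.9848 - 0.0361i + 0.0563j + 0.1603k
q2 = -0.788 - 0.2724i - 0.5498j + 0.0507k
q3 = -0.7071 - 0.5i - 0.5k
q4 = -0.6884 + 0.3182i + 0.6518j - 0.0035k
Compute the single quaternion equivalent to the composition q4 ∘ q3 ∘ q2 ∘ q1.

q2 · q1 = 0.789 + 0.2057i + 0.5389j - 0.2114k
q3 · q2 · q1 = -0.5608 - 0.2705i - 0.5896j - 0.5145k
q4 · q3 · q2 · q1 = 0.8546 - 0.3296i + 0.205j + 0.3448k
0.8546 - 0.3296i + 0.205j + 0.3448k


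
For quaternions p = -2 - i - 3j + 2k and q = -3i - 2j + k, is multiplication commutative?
No: pq = -11 + 7i - j - 9k ≠ -11 + 5i + 9j + 5k = qp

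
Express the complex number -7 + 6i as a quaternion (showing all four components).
-7 + 6i + 0j + 0k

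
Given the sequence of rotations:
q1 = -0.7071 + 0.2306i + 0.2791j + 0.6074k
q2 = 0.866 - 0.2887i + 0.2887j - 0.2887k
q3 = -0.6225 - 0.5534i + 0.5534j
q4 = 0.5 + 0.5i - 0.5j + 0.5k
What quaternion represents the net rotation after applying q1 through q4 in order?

q2 · q1 = -0.451 + 0.6598i + 0.1463j + 0.583k
q3 · q2 · q1 = 0.5649 + 0.1615i - 0.018j - 0.809k
q4 · q3 · q2 · q1 = 0.5972 + 0.7767i + 0.1938j - 0.0503k
0.5972 + 0.7767i + 0.1938j - 0.0503k


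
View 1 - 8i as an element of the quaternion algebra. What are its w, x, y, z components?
1 - 8i + 0j + 0k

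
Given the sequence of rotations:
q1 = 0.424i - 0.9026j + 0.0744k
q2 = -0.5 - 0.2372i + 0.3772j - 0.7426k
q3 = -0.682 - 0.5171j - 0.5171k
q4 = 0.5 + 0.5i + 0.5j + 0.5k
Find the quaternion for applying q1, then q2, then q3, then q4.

q2 · q1 = 0.4963 - 0.8542i + 0.1541j + 0.017k
q3 · q2 · q1 = -0.25 + 0.6535i + 0.08j - 0.7099k
q4 · q3 · q2 · q1 = -0.1368 - 0.1932i + 0.5967j - 0.7667k
-0.1368 - 0.1932i + 0.5967j - 0.7667k


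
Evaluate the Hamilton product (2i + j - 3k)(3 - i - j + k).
6 + 4i + 4j - 10k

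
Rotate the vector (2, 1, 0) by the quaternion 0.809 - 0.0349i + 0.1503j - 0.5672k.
(1.53, -1.502, -0.634)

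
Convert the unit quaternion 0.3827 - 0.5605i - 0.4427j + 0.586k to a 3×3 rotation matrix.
[[-0.0788, 0.0477, -0.9957], [0.9448, -0.3151, -0.0898], [-0.3181, -0.9479, -0.0203]]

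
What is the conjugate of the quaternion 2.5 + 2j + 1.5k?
2.5 - 2j - 1.5k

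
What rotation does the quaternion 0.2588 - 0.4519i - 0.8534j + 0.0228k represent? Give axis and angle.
axis = (-0.4678, -0.8835, 0.0236), θ = 5π/6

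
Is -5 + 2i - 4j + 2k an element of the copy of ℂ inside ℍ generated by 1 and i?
No. The quaternion -5 + 2i - 4j + 2k has j-coefficient y = -4 and k-coefficient z = 2, not both zero, so it does not lie in the complex subalgebra spanned by 1 and i.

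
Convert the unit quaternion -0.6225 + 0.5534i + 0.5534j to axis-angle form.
axis = (√2/2, √2/2, 0), θ = 257°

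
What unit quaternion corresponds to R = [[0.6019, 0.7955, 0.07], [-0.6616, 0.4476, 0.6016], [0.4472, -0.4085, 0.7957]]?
0.8434 - 0.2994i - 0.1118j - 0.4319k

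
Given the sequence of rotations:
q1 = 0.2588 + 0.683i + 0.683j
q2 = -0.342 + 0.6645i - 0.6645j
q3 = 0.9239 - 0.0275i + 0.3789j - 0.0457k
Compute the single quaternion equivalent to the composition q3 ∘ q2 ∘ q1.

q2 · q1 = -0.0885 - 0.0616i - 0.4056j + 0.9077k
q3 · q2 · q1 = 0.1117 + 0.2709i - 0.3805j + 0.8772k
0.1117 + 0.2709i - 0.3805j + 0.8772k


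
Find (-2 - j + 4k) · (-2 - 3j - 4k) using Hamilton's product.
17 + 16i + 8j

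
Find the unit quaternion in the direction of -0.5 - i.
-0.4472 - 0.8944i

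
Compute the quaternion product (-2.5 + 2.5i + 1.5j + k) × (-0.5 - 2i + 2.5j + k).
1.5 + 2.75i - 11.5j + 6.25k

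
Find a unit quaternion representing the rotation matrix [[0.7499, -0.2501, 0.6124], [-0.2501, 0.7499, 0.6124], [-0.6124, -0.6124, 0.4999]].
0.866 - 0.3536i + 0.3536j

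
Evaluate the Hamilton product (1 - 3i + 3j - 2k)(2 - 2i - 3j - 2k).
1 - 20i + j + 9k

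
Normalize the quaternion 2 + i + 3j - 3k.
0.417 + 0.2085i + 0.6255j - 0.6255k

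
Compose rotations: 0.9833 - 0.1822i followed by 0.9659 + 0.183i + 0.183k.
0.9831 + 0.004i - 0.0333j + 0.1799k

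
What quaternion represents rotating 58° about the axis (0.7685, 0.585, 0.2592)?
0.8746 + 0.3726i + 0.2836j + 0.1257k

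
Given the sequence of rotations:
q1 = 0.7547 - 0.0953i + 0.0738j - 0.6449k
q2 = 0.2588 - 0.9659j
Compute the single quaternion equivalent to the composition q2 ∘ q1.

q2 · q1 = 0.2666 + 0.5982i - 0.7099j - 0.259k
0.2666 + 0.5982i - 0.7099j - 0.259k


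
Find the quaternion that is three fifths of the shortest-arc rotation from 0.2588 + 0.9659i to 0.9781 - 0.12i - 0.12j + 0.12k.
0.89 + 0.4371i - 0.0918j + 0.0918k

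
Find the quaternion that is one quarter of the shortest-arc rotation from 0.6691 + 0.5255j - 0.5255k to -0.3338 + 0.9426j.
0.4638 + 0.7626j - 0.4509k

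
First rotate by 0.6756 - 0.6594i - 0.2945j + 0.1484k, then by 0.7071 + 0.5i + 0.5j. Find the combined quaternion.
0.9547 - 0.0543i + 0.0554j + 0.2874k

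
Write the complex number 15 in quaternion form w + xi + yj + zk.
15 + 0i + 0j + 0k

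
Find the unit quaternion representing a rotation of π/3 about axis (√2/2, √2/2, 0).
0.866 + 0.3536i + 0.3536j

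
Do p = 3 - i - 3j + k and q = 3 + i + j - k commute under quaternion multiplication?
No: pq = 14 + 2i - 6j + 2k ≠ 14 - 2i - 6j - 2k = qp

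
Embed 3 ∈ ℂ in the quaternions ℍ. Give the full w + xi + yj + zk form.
3 + 0i + 0j + 0k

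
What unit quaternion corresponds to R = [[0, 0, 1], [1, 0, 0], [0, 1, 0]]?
0.5 + 0.5i + 0.5j + 0.5k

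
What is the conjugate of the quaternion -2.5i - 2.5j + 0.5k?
2.5i + 2.5j - 0.5k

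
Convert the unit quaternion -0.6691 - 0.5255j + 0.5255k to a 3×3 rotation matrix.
[[-0.1046, 0.7032, 0.7032], [-0.7032, 0.4477, -0.5523], [-0.7032, -0.5523, 0.4477]]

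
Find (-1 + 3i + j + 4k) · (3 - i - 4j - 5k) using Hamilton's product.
24 + 21i + 18j + 6k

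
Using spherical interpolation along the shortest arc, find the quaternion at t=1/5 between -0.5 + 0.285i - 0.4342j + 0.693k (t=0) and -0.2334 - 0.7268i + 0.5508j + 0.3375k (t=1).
-0.3963 + 0.477i - 0.5642j + 0.5451k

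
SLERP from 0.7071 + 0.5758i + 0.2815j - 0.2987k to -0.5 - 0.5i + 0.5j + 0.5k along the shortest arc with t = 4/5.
0.5789 + 0.5493i - 0.3555j - 0.4866k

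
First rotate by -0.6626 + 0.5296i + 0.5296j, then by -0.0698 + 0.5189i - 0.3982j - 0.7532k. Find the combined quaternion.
-0.0177 + 0.0181i - 0.172j + 0.9848k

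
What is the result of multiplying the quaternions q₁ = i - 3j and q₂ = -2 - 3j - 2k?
-9 + 4i + 8j - 3k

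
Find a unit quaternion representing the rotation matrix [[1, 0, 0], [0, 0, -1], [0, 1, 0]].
0.7071 + 0.7071i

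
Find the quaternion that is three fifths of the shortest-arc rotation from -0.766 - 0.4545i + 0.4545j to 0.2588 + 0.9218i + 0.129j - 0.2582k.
-0.525 - 0.8244i + 0.1228j + 0.1724k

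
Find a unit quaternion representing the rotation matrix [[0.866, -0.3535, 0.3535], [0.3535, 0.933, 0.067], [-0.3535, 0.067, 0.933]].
0.9659 + 0.183j + 0.183k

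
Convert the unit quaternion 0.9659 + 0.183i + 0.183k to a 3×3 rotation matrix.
[[0.933, -0.3535, 0.067], [0.3535, 0.866, -0.3535], [0.067, 0.3535, 0.933]]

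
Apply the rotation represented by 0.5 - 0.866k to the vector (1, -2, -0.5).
(-2.232, 0.134, -0.5)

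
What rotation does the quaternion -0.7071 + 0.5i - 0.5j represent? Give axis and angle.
axis = (√2/2, -√2/2, 0), θ = 3π/2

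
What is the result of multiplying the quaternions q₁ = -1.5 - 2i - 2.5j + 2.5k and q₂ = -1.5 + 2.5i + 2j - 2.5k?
18.5 + 0.5i + 2j + 2.25k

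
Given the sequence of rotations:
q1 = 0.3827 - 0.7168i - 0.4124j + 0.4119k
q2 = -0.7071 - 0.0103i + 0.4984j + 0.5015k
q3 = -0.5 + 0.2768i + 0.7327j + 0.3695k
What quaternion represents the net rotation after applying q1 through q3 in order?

q2 · q1 = -0.279 + 0.915i + 0.1271j + 0.2622k
q3 · q2 · q1 = -0.3038 - 0.3896i - 0.0025j - 0.8694k
-0.3038 - 0.3896i - 0.0025j - 0.8694k


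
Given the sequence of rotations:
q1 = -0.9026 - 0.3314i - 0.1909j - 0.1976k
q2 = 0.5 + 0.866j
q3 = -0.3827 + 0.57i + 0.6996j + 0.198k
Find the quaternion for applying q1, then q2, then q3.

q2 · q1 = -0.286 - 0.3368i - 0.8771j + 0.1882k
q3 · q2 · q1 = 0.8778 + 0.2712i - 0.0384j - 0.393k
0.8778 + 0.2712i - 0.0384j - 0.393k


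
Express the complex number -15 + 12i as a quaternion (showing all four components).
-15 + 12i + 0j + 0k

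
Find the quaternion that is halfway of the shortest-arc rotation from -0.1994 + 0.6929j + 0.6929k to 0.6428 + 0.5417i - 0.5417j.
-0.4857 - 0.3124i + 0.712j + 0.3996k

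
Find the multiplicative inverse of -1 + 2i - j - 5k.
-0.0323 - 0.0645i + 0.0323j + 0.1613k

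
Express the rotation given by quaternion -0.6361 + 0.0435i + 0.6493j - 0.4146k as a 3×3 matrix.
[[-0.187, -0.471, -0.8621], [0.5839, 0.6524, -0.4831], [0.79, -0.5937, 0.153]]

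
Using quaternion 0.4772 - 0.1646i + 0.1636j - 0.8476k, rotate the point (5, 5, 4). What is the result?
(3.064, -7.25, 2.011)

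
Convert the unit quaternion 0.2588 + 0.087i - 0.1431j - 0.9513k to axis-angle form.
axis = (0.0901, -0.1481, -0.9849), θ = 5π/6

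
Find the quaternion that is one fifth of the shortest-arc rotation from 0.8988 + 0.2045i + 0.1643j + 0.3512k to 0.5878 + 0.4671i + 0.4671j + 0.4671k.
0.8542 + 0.2641i + 0.2314j + 0.3834k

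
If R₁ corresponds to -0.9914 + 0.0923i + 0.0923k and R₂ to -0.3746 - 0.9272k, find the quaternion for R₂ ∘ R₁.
0.457 - 0.0346i - 0.0856j + 0.8847k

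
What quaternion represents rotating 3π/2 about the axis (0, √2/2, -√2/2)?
-0.7071 + 0.5j - 0.5k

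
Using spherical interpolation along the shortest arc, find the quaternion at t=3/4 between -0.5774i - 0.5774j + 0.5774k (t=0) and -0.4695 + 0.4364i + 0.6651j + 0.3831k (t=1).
0.3901 - 0.5415i - 0.7315j - 0.1395k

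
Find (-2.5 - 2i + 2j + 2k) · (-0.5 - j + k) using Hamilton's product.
1.25 + 5i + 3.5j - 1.5k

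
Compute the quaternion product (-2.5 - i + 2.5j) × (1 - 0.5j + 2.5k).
-1.25 + 5.25i + 6.25j - 5.75k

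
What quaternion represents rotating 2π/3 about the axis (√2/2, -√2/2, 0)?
0.5 + 0.6124i - 0.6124j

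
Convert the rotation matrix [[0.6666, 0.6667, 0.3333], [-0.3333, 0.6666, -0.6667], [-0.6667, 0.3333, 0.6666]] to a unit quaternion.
0.866 + 0.2887i + 0.2887j - 0.2887k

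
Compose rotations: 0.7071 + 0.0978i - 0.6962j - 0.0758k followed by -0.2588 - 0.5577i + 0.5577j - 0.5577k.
0.2175 - 0.8502i + 0.4777j - 0.041k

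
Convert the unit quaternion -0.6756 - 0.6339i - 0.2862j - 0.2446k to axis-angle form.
axis = (-0.8598, -0.3882, -0.3318), θ = 265°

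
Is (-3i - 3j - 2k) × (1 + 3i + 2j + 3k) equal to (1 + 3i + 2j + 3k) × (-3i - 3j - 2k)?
No: pq = 21 - 8i + k ≠ 21 + 2i - 6j - 5k = qp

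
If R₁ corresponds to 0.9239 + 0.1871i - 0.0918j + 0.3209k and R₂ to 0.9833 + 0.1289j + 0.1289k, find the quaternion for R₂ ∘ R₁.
0.8789 + 0.2372i + 0.0529j + 0.4105k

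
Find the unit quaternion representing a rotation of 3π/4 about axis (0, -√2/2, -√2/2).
0.3827 - 0.6533j - 0.6533k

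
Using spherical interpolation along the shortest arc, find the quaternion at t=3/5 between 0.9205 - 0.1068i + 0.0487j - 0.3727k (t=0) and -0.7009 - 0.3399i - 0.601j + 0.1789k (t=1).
0.8528 + 0.1716i + 0.4074j - 0.2779k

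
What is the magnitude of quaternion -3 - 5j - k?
√35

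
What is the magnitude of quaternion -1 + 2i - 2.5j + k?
3.5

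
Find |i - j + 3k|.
√11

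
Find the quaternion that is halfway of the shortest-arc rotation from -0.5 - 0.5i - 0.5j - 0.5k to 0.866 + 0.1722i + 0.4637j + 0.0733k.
-0.7224 - 0.3555i - 0.5097j - 0.3032k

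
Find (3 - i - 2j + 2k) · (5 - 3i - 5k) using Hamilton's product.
22 - 4i - 21j - 11k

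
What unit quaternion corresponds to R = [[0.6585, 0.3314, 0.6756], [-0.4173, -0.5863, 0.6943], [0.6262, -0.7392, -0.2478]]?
-0.454 + 0.7894i - 0.0272j + 0.4123k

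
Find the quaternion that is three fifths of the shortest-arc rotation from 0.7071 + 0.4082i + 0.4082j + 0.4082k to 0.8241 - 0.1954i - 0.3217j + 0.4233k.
0.8791 + 0.0577i - 0.027j + 0.4723k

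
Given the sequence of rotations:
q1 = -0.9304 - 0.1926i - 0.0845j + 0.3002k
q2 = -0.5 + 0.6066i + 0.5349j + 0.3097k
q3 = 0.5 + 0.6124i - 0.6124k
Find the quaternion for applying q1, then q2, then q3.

q2 · q1 = 0.5343 - 0.2813i - 0.6972j - 0.3865k
q3 · q2 · q1 = 0.2027 - 0.2404i + 0.0604j - 0.9474k
0.2027 - 0.2404i + 0.0604j - 0.9474k


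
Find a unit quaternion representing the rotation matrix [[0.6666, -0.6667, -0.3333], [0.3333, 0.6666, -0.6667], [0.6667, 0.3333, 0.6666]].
0.866 + 0.2887i - 0.2887j + 0.2887k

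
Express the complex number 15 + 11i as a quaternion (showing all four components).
15 + 11i + 0j + 0k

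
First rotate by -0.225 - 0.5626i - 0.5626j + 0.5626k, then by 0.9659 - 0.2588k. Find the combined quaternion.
-0.0717 - 0.689i - 0.3978j + 0.6016k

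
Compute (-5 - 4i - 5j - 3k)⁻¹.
-0.0667 + 0.0533i + 0.0667j + 0.04k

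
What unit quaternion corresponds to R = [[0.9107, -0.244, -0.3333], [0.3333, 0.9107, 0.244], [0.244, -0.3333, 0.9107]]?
0.9659 - 0.1494i - 0.1494j + 0.1494k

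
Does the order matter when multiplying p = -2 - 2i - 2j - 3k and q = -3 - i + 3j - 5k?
Yes: pq = -5 + 27i - 7j + 11k ≠ -5 - 11i + 7j + 27k = qp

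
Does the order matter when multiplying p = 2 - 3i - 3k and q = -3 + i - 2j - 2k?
Yes: pq = -9 + 5i - 13j + 11k ≠ -9 + 17i + 5j - k = qp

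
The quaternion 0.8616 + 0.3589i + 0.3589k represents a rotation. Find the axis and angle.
axis = (√2/2, 0, √2/2), θ = 61°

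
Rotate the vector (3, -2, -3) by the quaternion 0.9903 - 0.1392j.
(3.711, -2, -2.057)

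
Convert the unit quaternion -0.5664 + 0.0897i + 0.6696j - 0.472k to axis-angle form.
axis = (0.1088, 0.8125, -0.5727), θ = 249°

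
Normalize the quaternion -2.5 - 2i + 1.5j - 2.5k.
-0.5774 - 0.4619i + 0.3464j - 0.5774k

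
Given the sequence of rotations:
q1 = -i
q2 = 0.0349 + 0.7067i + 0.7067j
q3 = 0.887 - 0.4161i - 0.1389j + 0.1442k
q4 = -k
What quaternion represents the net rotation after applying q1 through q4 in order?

q2 · q1 = 0.7067 - 0.0349i + 0.7067k
q3 · q2 · q1 = 0.5104 - 0.4232i + 0.1909j + 0.7239k
q4 · q3 · q2 · q1 = 0.7239 + 0.1909i + 0.4232j - 0.5104k
0.7239 + 0.1909i + 0.4232j - 0.5104k


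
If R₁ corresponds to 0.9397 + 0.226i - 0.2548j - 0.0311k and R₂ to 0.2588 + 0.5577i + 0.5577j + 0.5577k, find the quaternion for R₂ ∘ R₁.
0.2766 + 0.7073i + 0.6015j + 0.2479k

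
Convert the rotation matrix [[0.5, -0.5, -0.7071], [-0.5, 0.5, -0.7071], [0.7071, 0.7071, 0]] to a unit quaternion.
0.7071 + 0.5i - 0.5j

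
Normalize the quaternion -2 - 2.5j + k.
-0.5963 - 0.7454j + 0.2981k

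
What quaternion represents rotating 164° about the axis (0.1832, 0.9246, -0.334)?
0.1392 + 0.1814i + 0.9156j - 0.3307k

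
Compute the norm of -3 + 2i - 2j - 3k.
√26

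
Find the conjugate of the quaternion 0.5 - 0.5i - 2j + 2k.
0.5 + 0.5i + 2j - 2k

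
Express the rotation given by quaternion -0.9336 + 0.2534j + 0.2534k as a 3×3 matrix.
[[0.7432, 0.4731, -0.4731], [-0.4731, 0.8716, 0.1284], [0.4731, 0.1284, 0.8716]]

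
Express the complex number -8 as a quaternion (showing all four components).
-8 + 0i + 0j + 0k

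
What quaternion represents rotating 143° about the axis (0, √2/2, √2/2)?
0.3173 + 0.6706j + 0.6706k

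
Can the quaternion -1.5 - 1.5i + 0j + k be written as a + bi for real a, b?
No. The quaternion -1.5 - 1.5i + k has j-coefficient y = 0 and k-coefficient z = 1, not both zero, so it does not lie in the complex subalgebra spanned by 1 and i.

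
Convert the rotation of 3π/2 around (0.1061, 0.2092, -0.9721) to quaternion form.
-0.7071 + 0.075i + 0.1479j - 0.6874k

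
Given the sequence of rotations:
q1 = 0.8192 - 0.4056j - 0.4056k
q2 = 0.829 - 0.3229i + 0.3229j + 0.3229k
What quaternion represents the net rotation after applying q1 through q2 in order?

q2 · q1 = 0.9411 - 0.2645i - 0.2027j + 0.0592k
0.9411 - 0.2645i - 0.2027j + 0.0592k


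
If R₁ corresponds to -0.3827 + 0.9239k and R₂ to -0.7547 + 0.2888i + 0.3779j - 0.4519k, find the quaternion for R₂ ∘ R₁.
0.7063 + 0.2386i - 0.4114j - 0.5243k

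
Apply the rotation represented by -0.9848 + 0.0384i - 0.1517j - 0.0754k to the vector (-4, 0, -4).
(-4.942, -0.941, -2.586)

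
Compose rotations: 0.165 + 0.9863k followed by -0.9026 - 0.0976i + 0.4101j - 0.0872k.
-0.0629 + 0.3884i + 0.1639j - 0.9046k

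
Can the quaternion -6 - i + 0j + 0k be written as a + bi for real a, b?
Yes. The quaternion -6 - i has j- and k-coefficients y = z = 0, so it lies in the complex subalgebra spanned by 1 and i.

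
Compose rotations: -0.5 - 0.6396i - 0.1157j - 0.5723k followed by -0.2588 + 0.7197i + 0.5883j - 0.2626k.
0.5075 - 0.5614i + 0.3156j + 0.5724k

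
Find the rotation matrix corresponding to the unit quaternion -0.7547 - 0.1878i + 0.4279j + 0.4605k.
[[0.2097, 0.5344, -0.8188], [-0.8558, 0.5053, 0.1106], [0.4729, 0.6776, 0.5633]]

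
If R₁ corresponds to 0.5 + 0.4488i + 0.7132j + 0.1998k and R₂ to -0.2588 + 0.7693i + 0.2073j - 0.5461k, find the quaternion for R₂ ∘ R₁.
-0.5134 + 0.6994i - 0.4797j + 0.1309k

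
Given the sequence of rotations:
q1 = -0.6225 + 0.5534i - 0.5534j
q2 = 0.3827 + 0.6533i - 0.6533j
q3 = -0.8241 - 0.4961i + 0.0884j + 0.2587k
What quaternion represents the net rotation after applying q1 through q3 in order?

q2 · q1 = -0.9613 - 0.1949i + 0.1949j
q3 · q2 · q1 = 0.6783 + 0.5871i - 0.296j - 0.3281k
0.6783 + 0.5871i - 0.296j - 0.3281k


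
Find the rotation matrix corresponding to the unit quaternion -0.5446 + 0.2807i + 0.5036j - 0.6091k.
[[-0.2492, -0.3807, -0.8905], [0.9462, 0.1004, -0.3077], [0.2066, -0.9192, 0.3352]]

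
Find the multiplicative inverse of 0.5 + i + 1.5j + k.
0.1111 - 0.2222i - 0.3333j - 0.2222k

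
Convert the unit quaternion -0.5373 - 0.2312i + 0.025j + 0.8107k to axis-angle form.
axis = (-0.2741, 0.0296, 0.9612), θ = 245°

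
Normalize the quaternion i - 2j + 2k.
0.3333i - 0.6667j + 0.6667k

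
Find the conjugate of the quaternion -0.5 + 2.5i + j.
-0.5 - 2.5i - j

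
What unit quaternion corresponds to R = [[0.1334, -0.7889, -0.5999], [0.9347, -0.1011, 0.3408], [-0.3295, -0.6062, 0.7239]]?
0.6626 - 0.3573i - 0.102j + 0.6503k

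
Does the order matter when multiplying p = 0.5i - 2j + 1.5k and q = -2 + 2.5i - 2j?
Yes: pq = -5.25 + 2i + 7.75j + k ≠ -5.25 - 4i + 0.25j - 7k = qp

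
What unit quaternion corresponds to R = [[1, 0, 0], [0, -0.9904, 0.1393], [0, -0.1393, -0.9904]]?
-0.0698 + 0.9976i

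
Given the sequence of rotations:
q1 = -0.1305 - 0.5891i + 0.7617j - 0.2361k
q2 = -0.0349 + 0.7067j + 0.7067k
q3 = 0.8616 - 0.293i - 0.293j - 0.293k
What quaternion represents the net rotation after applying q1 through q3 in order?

q2 · q1 = -0.3669 - 0.6846i - 0.5351j + 0.3323k
q3 · q2 · q1 = -0.5761 - 0.7365i - 0.0556j + 0.35k
-0.5761 - 0.7365i - 0.0556j + 0.35k


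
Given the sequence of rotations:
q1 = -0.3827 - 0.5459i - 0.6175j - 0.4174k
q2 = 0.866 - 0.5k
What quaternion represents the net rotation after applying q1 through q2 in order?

q2 · q1 = -0.5401 - 0.7815i - 0.2618j - 0.1701k
-0.5401 - 0.7815i - 0.2618j - 0.1701k


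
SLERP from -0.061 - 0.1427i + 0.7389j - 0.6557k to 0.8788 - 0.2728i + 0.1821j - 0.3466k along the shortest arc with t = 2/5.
0.3948 - 0.2374i + 0.6161j - 0.6389k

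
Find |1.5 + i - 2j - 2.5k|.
3.674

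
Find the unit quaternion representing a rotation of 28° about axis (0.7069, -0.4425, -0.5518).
0.9703 + 0.171i - 0.1071j - 0.1335k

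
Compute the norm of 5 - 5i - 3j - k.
√60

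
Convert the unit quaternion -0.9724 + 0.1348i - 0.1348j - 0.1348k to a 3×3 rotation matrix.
[[0.9273, -0.2985, 0.2258], [0.2258, 0.9273, 0.2985], [-0.2985, -0.2258, 0.9273]]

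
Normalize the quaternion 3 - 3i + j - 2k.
0.6255 - 0.6255i + 0.2085j - 0.417k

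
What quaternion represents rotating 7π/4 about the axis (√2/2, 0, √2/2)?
-0.9239 + 0.2706i + 0.2706k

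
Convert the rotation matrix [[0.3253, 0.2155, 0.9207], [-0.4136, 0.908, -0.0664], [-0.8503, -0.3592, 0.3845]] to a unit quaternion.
0.809 - 0.0905i + 0.5473j - 0.1944k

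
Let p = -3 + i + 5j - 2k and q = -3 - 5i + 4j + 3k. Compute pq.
35i - 20j + 26k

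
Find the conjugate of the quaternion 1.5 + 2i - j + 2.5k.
1.5 - 2i + j - 2.5k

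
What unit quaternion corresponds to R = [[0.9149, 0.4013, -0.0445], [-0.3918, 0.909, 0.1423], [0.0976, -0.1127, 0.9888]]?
0.9763 - 0.0653i - 0.0364j - 0.2031k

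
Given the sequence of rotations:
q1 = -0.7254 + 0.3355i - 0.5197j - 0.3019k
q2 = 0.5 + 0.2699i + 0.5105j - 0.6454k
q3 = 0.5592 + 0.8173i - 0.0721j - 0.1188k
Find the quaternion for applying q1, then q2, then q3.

q2 · q1 = -0.3828 - 0.5176i - 0.7652j + 0.0057k
q3 · q2 · q1 = 0.1545 - 0.6936i - 0.3435j - 0.6141k
0.1545 - 0.6936i - 0.3435j - 0.6141k


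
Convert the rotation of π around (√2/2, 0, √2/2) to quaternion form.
0.7071i + 0.7071k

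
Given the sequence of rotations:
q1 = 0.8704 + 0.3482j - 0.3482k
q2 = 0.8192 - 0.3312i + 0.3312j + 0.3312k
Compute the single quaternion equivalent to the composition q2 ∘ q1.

q2 · q1 = 0.713 - 0.5189i + 0.4582j - 0.1123k
0.713 - 0.5189i + 0.4582j - 0.1123k


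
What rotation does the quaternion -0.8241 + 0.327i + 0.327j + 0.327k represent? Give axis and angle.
axis = (√3/3, √3/3, √3/3), θ = 291°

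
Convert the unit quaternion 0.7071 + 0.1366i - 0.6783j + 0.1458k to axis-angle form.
axis = (0.1932, -0.9593, 0.2062), θ = π/2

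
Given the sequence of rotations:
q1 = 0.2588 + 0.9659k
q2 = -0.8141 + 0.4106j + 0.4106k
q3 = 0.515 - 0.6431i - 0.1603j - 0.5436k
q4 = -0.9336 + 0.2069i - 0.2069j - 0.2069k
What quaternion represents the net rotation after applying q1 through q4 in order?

q2 · q1 = -0.6073 + 0.3966i + 0.1063j - 0.6801k
q3 · q2 · q1 = -0.4104 + 0.7616i - 0.5009j - 0.0249k
q4 · q3 · q2 · q1 = 0.1168 - 0.8944i + 0.4001j + 0.1621k
0.1168 - 0.8944i + 0.4001j + 0.1621k


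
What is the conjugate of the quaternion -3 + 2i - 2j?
-3 - 2i + 2j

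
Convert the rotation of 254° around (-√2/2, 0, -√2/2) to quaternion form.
-0.6018 - 0.5647i - 0.5647k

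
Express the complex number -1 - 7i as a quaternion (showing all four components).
-1 - 7i + 0j + 0k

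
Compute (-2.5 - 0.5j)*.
-2.5 + 0.5j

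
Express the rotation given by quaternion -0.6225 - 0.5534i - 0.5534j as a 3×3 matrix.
[[0.3875, 0.6125, 0.689], [0.6125, 0.3875, -0.689], [-0.689, 0.689, -0.225]]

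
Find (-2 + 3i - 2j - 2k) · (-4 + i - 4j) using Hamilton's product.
-3 - 22i + 14j - 2k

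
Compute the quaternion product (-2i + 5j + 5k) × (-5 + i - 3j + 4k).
-3 + 45i - 12j - 24k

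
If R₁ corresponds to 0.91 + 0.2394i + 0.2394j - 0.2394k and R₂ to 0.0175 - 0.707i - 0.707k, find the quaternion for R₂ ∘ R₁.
0.0159 - 0.4699i - 0.3343j - 0.8168k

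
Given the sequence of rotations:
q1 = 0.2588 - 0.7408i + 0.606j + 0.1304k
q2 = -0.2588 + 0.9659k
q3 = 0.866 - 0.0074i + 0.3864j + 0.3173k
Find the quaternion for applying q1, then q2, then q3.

q2 · q1 = -0.1929 - 0.3936i - 0.8724j + 0.2162k
q3 · q2 · q1 = 0.0985 + 0.0209i - 0.9533j + 0.2846k
0.0985 + 0.0209i - 0.9533j + 0.2846k


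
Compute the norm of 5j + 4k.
√41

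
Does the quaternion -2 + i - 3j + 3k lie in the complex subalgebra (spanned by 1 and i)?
No. The quaternion -2 + i - 3j + 3k has j-coefficient y = -3 and k-coefficient z = 3, not both zero, so it does not lie in the complex subalgebra spanned by 1 and i.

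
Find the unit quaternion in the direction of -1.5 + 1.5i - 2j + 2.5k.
-0.3906 + 0.3906i - 0.5208j + 0.6509k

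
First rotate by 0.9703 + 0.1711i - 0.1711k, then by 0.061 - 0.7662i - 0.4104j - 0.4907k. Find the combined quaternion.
0.1063 - 0.6628i - 0.6133j - 0.4163k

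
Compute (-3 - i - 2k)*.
-3 + i + 2k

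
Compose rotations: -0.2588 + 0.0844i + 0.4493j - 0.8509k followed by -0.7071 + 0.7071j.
-0.1347 - 0.6614i - 0.5007j + 0.542k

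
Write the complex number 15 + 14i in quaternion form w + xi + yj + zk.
15 + 14i + 0j + 0k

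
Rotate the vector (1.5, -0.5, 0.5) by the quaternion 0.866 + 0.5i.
(1.5, -0.683, -0.183)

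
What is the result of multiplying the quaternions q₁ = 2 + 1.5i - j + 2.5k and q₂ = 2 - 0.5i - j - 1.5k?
7.5 + 6i - 3j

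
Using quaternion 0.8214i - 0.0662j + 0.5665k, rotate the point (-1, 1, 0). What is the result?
(-0.458, -0.882, -1.006)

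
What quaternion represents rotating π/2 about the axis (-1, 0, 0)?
0.7071 - 0.7071i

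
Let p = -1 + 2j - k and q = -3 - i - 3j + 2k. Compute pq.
11 + 2i - 2j + 3k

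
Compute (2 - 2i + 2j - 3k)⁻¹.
0.0952 + 0.0952i - 0.0952j + 0.1429k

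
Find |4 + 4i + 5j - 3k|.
√66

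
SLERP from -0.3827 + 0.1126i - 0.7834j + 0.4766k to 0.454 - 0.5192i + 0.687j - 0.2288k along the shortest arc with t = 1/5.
-0.4053 + 0.1995i - 0.7791j + 0.4346k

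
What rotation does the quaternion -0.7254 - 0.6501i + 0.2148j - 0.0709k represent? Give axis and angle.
axis = (-0.9445, 0.3121, -0.103), θ = 273°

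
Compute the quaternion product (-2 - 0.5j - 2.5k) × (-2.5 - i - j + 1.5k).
8.25 - 1.25i + 5.75j + 2.75k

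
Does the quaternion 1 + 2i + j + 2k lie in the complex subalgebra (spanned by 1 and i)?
No. The quaternion 1 + 2i + j + 2k has j-coefficient y = 1 and k-coefficient z = 2, not both zero, so it does not lie in the complex subalgebra spanned by 1 and i.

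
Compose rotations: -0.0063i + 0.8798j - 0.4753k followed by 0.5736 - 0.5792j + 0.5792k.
0.7849 - 0.2379i + 0.501j - 0.2763k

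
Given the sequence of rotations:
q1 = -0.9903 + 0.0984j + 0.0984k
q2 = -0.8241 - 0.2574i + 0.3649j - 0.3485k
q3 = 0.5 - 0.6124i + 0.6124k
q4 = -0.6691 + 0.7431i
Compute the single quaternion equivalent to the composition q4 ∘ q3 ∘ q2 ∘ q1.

q2 · q1 = 0.8145 + 0.3251i - 0.4171j + 0.2387k
q3 · q2 · q1 = 0.4602 - 0.0808i + 0.1367j + 0.8736k
q4 · q3 · q2 · q1 = -0.2479 + 0.396i - 0.7406j - 0.4829k
-0.2479 + 0.396i - 0.7406j - 0.4829k


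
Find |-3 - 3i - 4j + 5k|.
√59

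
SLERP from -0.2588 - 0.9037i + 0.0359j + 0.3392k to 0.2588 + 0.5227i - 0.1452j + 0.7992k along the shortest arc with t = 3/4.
-0.3075 - 0.747i + 0.1364j - 0.5735k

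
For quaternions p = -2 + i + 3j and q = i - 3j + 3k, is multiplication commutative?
No: pq = 8 + 7i + 3j - 12k ≠ 8 - 11i + 9j = qp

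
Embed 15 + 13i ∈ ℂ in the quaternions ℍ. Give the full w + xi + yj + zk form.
15 + 13i + 0j + 0k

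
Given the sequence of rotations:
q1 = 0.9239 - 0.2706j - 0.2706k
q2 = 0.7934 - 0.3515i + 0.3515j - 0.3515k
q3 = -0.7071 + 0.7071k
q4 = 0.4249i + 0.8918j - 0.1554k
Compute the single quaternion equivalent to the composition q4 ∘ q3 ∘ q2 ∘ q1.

q2 · q1 = 0.733 - 0.515i + 0.0149j - 0.4443k
q3 · q2 · q1 = -0.2041 + 0.3536i - 0.3747j + 0.8325k
q4 · q3 · q2 · q1 = 0.3133 + 0.5975i - 0.5907j - 0.4428k
0.3133 + 0.5975i - 0.5907j - 0.4428k


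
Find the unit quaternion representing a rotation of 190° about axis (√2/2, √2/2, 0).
-0.0872 + 0.7044i + 0.7044j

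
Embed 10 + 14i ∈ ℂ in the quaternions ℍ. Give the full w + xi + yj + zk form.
10 + 14i + 0j + 0k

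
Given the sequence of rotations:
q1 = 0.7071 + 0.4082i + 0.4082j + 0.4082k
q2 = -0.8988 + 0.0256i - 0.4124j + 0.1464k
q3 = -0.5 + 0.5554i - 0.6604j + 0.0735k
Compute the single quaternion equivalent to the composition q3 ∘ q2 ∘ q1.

q2 · q1 = -0.5374 - 0.5769i - 0.6092j - 0.0846k
q3 · q2 · q1 = 0.193 + 0.0906i + 0.6641j - 0.7165k
0.193 + 0.0906i + 0.6641j - 0.7165k


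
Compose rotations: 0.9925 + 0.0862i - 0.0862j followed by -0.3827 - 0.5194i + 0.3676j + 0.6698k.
-0.3034 - 0.4908i + 0.4556j + 0.6779k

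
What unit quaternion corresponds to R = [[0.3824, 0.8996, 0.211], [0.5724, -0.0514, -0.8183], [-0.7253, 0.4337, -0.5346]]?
0.4462 + 0.7015i + 0.5246j - 0.1833k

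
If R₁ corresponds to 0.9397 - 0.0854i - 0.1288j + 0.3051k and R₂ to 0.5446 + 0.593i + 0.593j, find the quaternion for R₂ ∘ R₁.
0.6388 + 0.6917i + 0.3062j + 0.1404k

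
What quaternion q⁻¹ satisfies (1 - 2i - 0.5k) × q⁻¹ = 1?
0.1905 + 0.381i + 0.0952k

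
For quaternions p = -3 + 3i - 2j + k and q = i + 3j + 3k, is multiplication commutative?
No: pq = -12i - 17j + 2k ≠ 6i - j - 20k = qp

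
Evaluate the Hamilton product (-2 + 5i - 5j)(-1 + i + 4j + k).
17 - 12i - 8j + 23k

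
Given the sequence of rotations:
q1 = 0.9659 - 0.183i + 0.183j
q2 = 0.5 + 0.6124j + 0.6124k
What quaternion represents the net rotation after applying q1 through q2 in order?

q2 · q1 = 0.3709 - 0.2036i + 0.5709j + 0.7036k
0.3709 - 0.2036i + 0.5709j + 0.7036k


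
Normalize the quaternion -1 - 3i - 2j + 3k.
-0.2085 - 0.6255i - 0.417j + 0.6255k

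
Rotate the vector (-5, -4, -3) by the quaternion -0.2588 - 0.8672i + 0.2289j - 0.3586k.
(-2.37, 5.941, -3.014)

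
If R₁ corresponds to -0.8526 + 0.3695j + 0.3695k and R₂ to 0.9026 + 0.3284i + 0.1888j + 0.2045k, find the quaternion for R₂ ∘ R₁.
-0.9149 - 0.2858i + 0.0512j + 0.2805k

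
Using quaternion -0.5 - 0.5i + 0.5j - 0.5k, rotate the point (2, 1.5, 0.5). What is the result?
(-1.5, -0.5, 2)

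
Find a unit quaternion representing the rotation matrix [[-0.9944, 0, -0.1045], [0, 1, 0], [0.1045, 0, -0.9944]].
-0.0523 + 0.9986j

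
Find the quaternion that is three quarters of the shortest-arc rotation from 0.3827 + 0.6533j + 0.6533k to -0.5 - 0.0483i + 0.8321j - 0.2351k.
-0.3057 - 0.0422i + 0.951j + 0.0186k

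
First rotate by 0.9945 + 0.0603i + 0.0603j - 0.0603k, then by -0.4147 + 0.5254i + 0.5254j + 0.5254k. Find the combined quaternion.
-0.4441 + 0.4341i + 0.5609j + 0.5475k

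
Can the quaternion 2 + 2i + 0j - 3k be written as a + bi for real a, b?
No. The quaternion 2 + 2i - 3k has j-coefficient y = 0 and k-coefficient z = -3, not both zero, so it does not lie in the complex subalgebra spanned by 1 and i.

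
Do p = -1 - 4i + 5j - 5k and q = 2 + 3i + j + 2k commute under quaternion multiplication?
No: pq = 15 + 4i + 2j - 31k ≠ 15 - 26i + 16j + 7k = qp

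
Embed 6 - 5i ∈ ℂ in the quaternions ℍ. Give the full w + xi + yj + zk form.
6 - 5i + 0j + 0k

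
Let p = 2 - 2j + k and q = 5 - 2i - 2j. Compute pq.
6 - 2i - 16j + k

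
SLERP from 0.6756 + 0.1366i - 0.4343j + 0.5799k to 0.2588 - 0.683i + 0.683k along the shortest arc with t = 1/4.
0.6322 - 0.094i - 0.3562j + 0.6816k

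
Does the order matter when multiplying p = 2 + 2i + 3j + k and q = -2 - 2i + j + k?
Yes: pq = -4 - 6i - 8j + 8k ≠ -4 - 10i - 8k = qp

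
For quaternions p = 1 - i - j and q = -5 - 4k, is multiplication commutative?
No: pq = -5 + 9i + j - 4k ≠ -5 + i + 9j - 4k = qp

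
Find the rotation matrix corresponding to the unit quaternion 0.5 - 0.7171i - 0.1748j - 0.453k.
[[0.5285, 0.7037, 0.4749], [-0.2023, -0.4389, 0.8755], [0.8245, -0.5587, -0.0896]]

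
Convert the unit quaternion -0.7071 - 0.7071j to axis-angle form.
axis = (0, -1, 0), θ = 3π/2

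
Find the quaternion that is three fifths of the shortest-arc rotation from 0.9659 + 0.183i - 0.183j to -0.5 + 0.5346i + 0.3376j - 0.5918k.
0.8075 - 0.2808i - 0.3204j + 0.4079k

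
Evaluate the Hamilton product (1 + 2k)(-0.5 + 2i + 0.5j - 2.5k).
4.5 + i + 4.5j - 3.5k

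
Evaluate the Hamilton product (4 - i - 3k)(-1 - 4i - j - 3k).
-17 - 18i + 5j - 8k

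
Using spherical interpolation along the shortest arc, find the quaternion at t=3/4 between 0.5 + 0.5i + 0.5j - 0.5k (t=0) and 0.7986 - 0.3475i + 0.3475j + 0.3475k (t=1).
0.8622 - 0.1324i + 0.4707j + 0.1324k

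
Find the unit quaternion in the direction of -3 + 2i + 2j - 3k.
-0.5883 + 0.3922i + 0.3922j - 0.5883k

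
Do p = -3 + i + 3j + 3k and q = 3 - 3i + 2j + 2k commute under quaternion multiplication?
No: pq = -18 + 12i - 8j + 14k ≠ -18 + 12i + 14j - 8k = qp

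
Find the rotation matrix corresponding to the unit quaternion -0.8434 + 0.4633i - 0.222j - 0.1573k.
[[0.8519, -0.471, 0.2287], [0.0596, 0.5212, 0.8513], [-0.5202, -0.7117, 0.4721]]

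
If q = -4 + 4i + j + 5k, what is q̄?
-4 - 4i - j - 5k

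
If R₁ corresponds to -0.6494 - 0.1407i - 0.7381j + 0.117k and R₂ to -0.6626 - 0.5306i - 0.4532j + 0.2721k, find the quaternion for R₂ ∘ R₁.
-0.0107 + 0.5856i + 0.8072j + 0.0736k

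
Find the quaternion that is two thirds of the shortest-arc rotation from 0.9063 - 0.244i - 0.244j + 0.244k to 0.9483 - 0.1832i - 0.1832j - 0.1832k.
0.9548 - 0.2081i - 0.2081j - 0.0406k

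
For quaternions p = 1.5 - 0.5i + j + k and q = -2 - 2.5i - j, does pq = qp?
No: pq = -3.25 - 1.75i - 6j + k ≠ -3.25 - 3.75i - j - 5k = qp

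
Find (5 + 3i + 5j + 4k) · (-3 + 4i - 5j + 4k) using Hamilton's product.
-18 + 51i - 36j - 27k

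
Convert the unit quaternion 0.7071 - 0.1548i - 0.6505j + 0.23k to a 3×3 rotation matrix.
[[0.0479, -0.1239, -0.9911], [0.5267, 0.8463, -0.0803], [0.8487, -0.5181, 0.1058]]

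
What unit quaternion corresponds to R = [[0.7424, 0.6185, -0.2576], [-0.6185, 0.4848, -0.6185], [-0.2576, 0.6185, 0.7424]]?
0.8616 + 0.3589i - 0.3589k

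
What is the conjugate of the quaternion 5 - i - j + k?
5 + i + j - k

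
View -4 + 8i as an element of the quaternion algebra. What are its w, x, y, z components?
-4 + 8i + 0j + 0k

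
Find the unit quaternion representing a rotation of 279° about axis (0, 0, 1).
-0.7604 + 0.6494k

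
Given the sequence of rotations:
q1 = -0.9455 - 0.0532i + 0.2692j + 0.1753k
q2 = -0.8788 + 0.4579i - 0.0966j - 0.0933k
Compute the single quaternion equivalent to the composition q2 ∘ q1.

q2 · q1 = 0.8976 - 0.378i - 0.2205j + 0.0523k
0.8976 - 0.378i - 0.2205j + 0.0523k


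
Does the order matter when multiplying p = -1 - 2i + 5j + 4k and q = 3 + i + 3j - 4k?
Yes: pq = -39i + 8j + 5k ≠ 25i + 16j + 27k = qp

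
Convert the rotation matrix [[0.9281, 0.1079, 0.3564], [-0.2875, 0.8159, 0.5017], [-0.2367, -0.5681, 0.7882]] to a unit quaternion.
0.9397 - 0.2846i + 0.1578j - 0.1052k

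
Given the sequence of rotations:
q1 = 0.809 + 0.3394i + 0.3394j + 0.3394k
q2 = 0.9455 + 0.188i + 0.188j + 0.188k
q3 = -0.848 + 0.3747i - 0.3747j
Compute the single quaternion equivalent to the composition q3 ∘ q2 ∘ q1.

q2 · q1 = 0.5735 + 0.473i + 0.473j + 0.473k
q3 · q2 · q1 = -0.4863 - 0.3634i - 0.7932j - 0.0466k
-0.4863 - 0.3634i - 0.7932j - 0.0466k


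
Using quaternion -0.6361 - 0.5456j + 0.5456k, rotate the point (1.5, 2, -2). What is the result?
(-0.286, 0.959, -3.041)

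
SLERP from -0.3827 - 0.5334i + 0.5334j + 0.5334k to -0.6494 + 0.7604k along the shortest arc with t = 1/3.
-0.516 - 0.3816i + 0.3816j + 0.6652k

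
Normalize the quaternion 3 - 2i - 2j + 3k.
0.5883 - 0.3922i - 0.3922j + 0.5883k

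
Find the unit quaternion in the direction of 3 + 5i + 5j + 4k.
0.3464 + 0.5774i + 0.5774j + 0.4619k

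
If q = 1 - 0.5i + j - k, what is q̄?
1 + 0.5i - j + k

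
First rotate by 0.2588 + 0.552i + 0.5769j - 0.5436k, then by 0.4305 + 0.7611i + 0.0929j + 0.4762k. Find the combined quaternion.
-0.1034 + 0.1094i + 0.949j + 0.277k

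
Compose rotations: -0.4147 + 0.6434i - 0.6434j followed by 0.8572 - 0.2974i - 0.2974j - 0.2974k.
-0.3555 + 0.4835i - 0.6195j + 0.506k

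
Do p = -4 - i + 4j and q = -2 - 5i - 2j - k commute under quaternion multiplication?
No: pq = 11 + 18i - j + 26k ≠ 11 + 26i + j - 18k = qp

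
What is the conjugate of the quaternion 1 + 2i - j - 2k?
1 - 2i + j + 2k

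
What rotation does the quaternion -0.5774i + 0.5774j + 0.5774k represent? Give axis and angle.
axis = (-√3/3, √3/3, √3/3), θ = π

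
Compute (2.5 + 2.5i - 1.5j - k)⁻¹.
0.1587 - 0.1587i + 0.0952j + 0.0635k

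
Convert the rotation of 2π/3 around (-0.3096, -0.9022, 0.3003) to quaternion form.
0.5 - 0.2681i - 0.7813j + 0.2601k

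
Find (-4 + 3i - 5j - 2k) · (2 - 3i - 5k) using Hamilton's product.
-9 + 43i + 11j + k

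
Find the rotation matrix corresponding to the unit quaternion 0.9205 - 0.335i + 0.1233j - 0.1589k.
[[0.9191, 0.2099, 0.3335], [-0.3751, 0.7251, 0.5776], [-0.1205, -0.6559, 0.7451]]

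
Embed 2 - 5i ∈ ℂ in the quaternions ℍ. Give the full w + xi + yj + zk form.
2 - 5i + 0j + 0k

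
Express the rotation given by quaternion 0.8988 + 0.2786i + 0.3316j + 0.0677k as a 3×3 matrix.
[[0.7709, 0.0631, 0.6338], [0.3065, 0.8356, -0.4559], [-0.5584, 0.5457, 0.6248]]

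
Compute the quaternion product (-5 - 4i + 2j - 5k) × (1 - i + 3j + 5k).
10 + 26i + 12j - 40k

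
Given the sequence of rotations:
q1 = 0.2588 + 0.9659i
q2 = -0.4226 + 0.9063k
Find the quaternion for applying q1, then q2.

q2 · q1 = -0.1094 - 0.4082i + 0.8754j + 0.2346k
-0.1094 - 0.4082i + 0.8754j + 0.2346k


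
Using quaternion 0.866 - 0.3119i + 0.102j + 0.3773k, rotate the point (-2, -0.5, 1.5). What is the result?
(-1.118, -0.514, 2.233)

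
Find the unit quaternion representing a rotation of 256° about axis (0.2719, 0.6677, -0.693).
-0.6157 + 0.2143i + 0.5262j - 0.5461k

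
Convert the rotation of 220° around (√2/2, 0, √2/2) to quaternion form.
-0.342 + 0.6645i + 0.6645k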